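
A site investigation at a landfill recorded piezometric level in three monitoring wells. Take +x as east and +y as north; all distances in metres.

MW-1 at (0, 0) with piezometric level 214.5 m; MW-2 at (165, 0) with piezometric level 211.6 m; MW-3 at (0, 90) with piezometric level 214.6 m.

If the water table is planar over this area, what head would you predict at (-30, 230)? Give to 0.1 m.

∂h/∂x = (211.6 − 214.5) / (165 − 0) = -0.01758
∂h/∂y = (214.6 − 214.5) / (90 − 0) = +0.001111
h(-30, 230) = 214.5 + (-0.01758)·(-30) + (+0.001111)·(230) = 214.5 +0.527 +0.256 = 215.283 m.

215.3 m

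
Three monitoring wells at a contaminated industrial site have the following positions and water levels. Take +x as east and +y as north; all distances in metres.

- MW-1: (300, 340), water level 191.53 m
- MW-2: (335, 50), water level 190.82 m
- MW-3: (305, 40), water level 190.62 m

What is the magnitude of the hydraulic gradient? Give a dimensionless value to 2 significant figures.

Differences from MW-1: to MW-2 (Δx, Δy, Δh) = (35, -290, -0.71); to MW-3 = (5, -300, -0.91).
Solve a·Δx + b·Δy = Δh: det = 35·(-300) − 5·(-290) = -9050.
∂h/∂x = [(-0.71)·(-300) − (-0.91)·(-290)] / -9050 = +0.005624
∂h/∂y = [35·(-0.91) − 5·(-0.71)] / -9050 = +0.003127
|∇h| = √(0.005624² + 0.003127²) = 0.006435

0.0064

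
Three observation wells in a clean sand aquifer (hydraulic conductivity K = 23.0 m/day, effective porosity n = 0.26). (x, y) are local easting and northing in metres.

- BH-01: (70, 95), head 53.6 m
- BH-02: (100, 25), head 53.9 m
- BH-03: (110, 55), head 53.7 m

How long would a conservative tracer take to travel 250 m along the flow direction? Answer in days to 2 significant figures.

Taking BH-01 as reference: BH-02−BH-01 = (30, -70, +0.3); BH-03−BH-01 = (40, -40, +0.1).
Solve a·Δx + b·Δy = Δh: det = 30·(-40) − 40·(-70) = 1600.
∂h/∂x = [(+0.3)·(-40) − (+0.1)·(-70)] / 1600 = -0.003125
∂h/∂y = [30·(+0.1) − 40·(+0.3)] / 1600 = -0.005625
|∇h| = √(-0.003125² + -0.005625²) = 0.006435
Seepage velocity v = K·i/n = 23.0 × 0.006435 / 0.26 = 0.5692 m/day.
t = 250 / 0.5692 = 439.2 days.

440 days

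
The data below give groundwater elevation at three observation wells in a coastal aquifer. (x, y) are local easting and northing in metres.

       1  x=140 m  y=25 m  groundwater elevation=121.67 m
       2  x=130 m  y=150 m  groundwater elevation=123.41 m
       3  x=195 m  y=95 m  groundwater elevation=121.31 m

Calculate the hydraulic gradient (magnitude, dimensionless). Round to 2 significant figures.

Differences from 1: to 2 (Δx, Δy, Δh) = (-10, 125, +1.74); to 3 = (55, 70, -0.36).
Determinant of the coordinate differences = (-10)·70 − 55·125 = -7575.
∂h/∂x = [(+1.74)·70 − (-0.36)·125] / -7575 = -0.02202
∂h/∂y = [(-10)·(-0.36) − 55·(+1.74)] / -7575 = +0.01216
|∇h| = √(-0.02202² + 0.01216²) = 0.02515

0.025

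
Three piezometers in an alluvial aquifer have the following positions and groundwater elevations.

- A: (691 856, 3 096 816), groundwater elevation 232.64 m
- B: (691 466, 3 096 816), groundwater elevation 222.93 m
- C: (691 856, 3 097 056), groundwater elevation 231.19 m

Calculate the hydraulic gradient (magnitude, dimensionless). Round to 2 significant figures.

0.026

∂h/∂x = (222.93 − 232.64) / (691466 − 691856) = +0.02490
∂h/∂y = (231.19 − 232.64) / (3097056 − 3096816) = -0.006042
|∇h| = √(0.02490² + -0.006042²) = 0.02562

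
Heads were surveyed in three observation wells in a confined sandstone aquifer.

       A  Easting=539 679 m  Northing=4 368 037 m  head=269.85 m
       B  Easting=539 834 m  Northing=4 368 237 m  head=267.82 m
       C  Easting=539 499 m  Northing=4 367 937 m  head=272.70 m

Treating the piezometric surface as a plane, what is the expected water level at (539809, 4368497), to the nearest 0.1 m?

Taking A as reference: B−A = (155, 200, -2.03); C−A = (-180, -100, +2.85).
Solve a·Δx + b·Δy = Δh: det = 155·(-100) − (-180)·200 = 20500.
∂h/∂x = [(-2.03)·(-100) − (+2.85)·200] / 20500 = -0.01790
∂h/∂y = [155·(+2.85) − (-180)·(-2.03)] / 20500 = +0.003724
h(539809, 4368497) = 269.85 + (-0.01790)·(130) + (+0.003724)·(460) = 269.85 -2.327 +1.713 = 269.236 m.

269.2 m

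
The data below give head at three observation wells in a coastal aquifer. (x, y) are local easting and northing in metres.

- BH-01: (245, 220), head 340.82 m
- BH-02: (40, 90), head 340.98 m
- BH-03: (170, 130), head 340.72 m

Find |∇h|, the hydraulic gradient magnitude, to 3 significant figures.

0.00489

Three-point gradient (reference BH-01): Δ to BH-02 = (-205, -130, +0.16), Δ to BH-03 = (-75, -90, -0.10).
∂h/∂x = -0.003149, ∂h/∂y = +0.003736 (det = 8700).
|∇h| = √(-0.003149² + 0.003736²) = 0.004886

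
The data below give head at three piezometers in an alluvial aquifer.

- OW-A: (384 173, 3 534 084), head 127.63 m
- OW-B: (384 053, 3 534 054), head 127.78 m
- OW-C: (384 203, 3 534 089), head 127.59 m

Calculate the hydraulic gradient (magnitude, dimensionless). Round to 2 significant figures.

Differences from OW-A: to OW-B (Δx, Δy, Δh) = (-120, -30, +0.15); to OW-C = (30, 5, -0.04).
Solve a·Δx + b·Δy = Δh: det = (-120)·5 − 30·(-30) = 300.
∂h/∂x = [(+0.15)·5 − (-0.04)·(-30)] / 300 = -0.001500
∂h/∂y = [(-120)·(-0.04) − 30·(+0.15)] / 300 = +0.0010000
|∇h| = √(-0.001500² + 0.0010000²) = 0.001803

0.0018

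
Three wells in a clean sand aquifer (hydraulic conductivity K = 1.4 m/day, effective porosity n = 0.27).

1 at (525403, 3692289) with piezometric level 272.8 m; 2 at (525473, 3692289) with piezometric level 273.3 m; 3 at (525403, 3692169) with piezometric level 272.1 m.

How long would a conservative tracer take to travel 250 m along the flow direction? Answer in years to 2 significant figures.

∂h/∂x = (273.3 − 272.8) / (525473 − 525403) = +0.007143
∂h/∂y = (272.1 − 272.8) / (3692169 − 3692289) = +0.005833
|∇h| = √(0.007143² + 0.005833²) = 0.009222
Seepage velocity v = K·i/n = 1.4 × 0.009222 / 0.27 = 0.04782 m/day.
t = 250 / 0.04782 = 5228 days = 14.3 years.

14 years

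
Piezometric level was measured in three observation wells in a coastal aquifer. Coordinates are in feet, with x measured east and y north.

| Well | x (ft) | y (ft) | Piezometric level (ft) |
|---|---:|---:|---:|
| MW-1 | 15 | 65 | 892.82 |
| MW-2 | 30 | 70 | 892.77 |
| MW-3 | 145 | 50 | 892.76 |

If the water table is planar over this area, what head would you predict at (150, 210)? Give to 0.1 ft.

891.7 ft

With h = a·x + b·y + c and MW-1 as origin, the differences give:
  15·a + 5·b = -0.05
  130·a + (-15)·b = -0.06
Eliminate b (×(-15) and ×5, subtract): -875·a = 1.050 → a = ∂h/∂x = -0.001200
Back-substitute: b = ∂h/∂y = -0.006400.
h(150, 210) = 892.82 + (-0.001200)·(135) + (-0.006400)·(145) = 892.82 -0.162 -0.928 = 891.730 ft.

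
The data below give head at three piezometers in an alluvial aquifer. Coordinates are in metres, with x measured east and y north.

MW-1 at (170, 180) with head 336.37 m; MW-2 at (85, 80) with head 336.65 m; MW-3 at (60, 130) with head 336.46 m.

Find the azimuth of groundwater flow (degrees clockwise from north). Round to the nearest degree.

348°

Three-point gradient (reference MW-1): Δ to MW-2 = (-85, -100, +0.28), Δ to MW-3 = (-110, -50, +0.09).
∂h/∂x = +0.0007407, ∂h/∂y = -0.003430 (det = -6750).
Flow direction (−∇h) has components (-0.0007407 E, +0.003430 N).
Azimuth = atan2(E, N) = atan2(-0.0007407, +0.003430) = 347.8° ≈ 348°.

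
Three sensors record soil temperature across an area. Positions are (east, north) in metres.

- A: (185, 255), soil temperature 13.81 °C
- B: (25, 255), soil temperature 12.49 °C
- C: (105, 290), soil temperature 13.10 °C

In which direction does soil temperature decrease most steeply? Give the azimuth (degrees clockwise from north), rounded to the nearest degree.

Taking A as reference: B−A = (-160, 0, -1.32); C−A = (-80, 35, -0.71).
Determinant of the coordinate differences = (-160)·35 − (-80)·0 = -5600.
∂T/∂x = [(-1.32)·35 − (-0.71)·0] / -5600 = +0.008250
∂T/∂y = [(-160)·(-0.71) − (-80)·(-1.32)] / -5600 = -0.001429
Steepest decrease is along −∇f: components (-0.008250 E, +0.001429 N).
Azimuth = atan2(-0.008250, +0.001429) = 279.8° ≈ 280°.

280°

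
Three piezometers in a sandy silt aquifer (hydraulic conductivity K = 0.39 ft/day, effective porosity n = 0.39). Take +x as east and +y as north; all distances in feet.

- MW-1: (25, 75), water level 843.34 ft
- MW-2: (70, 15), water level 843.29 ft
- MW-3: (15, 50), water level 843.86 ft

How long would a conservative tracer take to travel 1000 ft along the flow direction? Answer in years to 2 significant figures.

120 years

With h = a·x + b·y + c and MW-1 as origin, the differences give:
  45·a + (-60)·b = -0.05
  (-10)·a + (-25)·b = +0.52
Eliminate b (×(-25) and ×(-60), subtract): -1725·a = 32.450 → a = ∂h/∂x = -0.01881
Back-substitute: b = ∂h/∂y = -0.01328.
|∇h| = √(-0.01881² + -0.01328²) = 0.02303
Seepage velocity v = K·i/n = 0.39 × 0.02303 / 0.39 = 0.02303 ft/day.
t = 1000 / 0.02303 = 4.342e+04 days = 119 years.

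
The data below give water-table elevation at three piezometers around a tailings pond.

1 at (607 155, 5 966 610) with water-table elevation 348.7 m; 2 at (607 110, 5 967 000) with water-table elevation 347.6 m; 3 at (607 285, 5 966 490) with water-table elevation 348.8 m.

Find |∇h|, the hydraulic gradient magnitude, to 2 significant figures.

Differences from 1: to 2 (Δx, Δy, Δh) = (-45, 390, -1.1); to 3 = (130, -120, +0.1).
Determinant of the coordinate differences = (-45)·(-120) − 130·390 = -45300.
∂h/∂x = [(-1.1)·(-120) − (+0.1)·390] / -45300 = -0.002053
∂h/∂y = [(-45)·(+0.1) − 130·(-1.1)] / -45300 = -0.003057
|∇h| = √(-0.002053² + -0.003057²) = 0.003682

0.0037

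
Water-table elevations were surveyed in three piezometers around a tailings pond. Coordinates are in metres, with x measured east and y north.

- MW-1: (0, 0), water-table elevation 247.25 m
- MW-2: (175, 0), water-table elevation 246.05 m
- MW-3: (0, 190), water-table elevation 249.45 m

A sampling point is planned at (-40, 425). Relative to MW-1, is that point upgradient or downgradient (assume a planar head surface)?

upgradient

∂h/∂x = (246.05 − 247.25) / (175 − 0) = -0.006857
∂h/∂y = (249.45 − 247.25) / (190 − 0) = +0.01158
Head at (-40, 425) = 247.25 + (-0.006857)·(-40) + (+0.01158)·(425) = 252.45 m.
That is higher than the 247.25 m at MW-1, so the point is upgradient.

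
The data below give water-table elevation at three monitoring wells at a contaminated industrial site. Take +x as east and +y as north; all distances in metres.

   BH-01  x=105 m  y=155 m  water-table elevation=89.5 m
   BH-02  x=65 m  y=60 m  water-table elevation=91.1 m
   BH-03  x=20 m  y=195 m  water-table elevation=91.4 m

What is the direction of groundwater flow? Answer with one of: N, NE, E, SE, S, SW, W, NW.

E

With h = a·x + b·y + c and BH-01 as origin, the differences give:
  (-40)·a + (-95)·b = +1.6
  (-85)·a + 40·b = +1.9
Eliminate b (×40 and ×(-95), subtract): -9675·a = 244.50 → a = ∂h/∂x = -0.02527
Back-substitute: b = ∂h/∂y = -0.006202.
Flow = −∇h = (+0.02527 east, +0.006202 north), which points east.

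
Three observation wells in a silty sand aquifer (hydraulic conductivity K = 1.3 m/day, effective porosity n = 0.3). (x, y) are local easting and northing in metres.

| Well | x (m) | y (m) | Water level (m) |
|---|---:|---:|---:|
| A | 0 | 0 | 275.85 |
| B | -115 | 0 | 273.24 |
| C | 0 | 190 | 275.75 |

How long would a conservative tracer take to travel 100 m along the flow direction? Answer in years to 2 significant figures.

2.8 years

∂h/∂x = (273.24 − 275.85) / (-115 − 0) = +0.02270
∂h/∂y = (275.75 − 275.85) / (190 − 0) = -0.0005263
|∇h| = √(0.02270² + -0.0005263²) = 0.02271
Seepage velocity v = K·i/n = 1.3 × 0.02271 / 0.3 = 0.09841 m/day.
t = 100 / 0.09841 = 1016 days = 2.78 years.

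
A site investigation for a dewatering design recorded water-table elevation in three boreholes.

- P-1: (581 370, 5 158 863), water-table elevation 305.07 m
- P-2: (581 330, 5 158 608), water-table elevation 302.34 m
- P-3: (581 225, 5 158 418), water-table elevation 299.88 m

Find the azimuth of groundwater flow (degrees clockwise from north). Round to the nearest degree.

210°

Differences from P-1: to P-2 (Δx, Δy, Δh) = (-40, -255, -2.73); to P-3 = (-145, -445, -5.19).
Determinant of the coordinate differences = (-40)·(-445) − (-145)·(-255) = -19175.
∂h/∂x = [(-2.73)·(-445) − (-5.19)·(-255)] / -19175 = +0.005664
∂h/∂y = [(-40)·(-5.19) − (-145)·(-2.73)] / -19175 = +0.009817
Flow direction (−∇h) has components (-0.005664 E, -0.009817 N).
Azimuth = atan2(E, N) = atan2(-0.005664, -0.009817) = 210.0° ≈ 210°.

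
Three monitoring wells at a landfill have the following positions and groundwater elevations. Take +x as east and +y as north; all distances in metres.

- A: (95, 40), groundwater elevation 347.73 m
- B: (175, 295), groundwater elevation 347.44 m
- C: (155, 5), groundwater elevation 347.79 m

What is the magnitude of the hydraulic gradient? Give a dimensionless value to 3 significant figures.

With h = a·x + b·y + c and A as origin, the differences give:
  80·a + 255·b = -0.29
  60·a + (-35)·b = +0.06
Eliminate b (×(-35) and ×255, subtract): -18100·a = -5.150 → a = ∂h/∂x = +0.0002845
Back-substitute: b = ∂h/∂y = -0.001227.
|∇h| = √(0.0002845² + -0.001227²) = 0.00126

0.00126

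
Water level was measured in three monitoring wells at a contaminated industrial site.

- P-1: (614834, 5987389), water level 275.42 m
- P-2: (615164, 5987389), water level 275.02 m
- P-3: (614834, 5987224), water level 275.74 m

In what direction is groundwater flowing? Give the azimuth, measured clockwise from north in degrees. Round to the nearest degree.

∂h/∂x = (275.02 − 275.42) / (615164 − 614834) = -0.001212
∂h/∂y = (275.74 − 275.42) / (5987224 − 5987389) = -0.001939
Flow direction (−∇h) has components (+0.001212 E, +0.001939 N).
Azimuth = atan2(E, N) = atan2(+0.001212, +0.001939) = 32.0° ≈ 032°.

032°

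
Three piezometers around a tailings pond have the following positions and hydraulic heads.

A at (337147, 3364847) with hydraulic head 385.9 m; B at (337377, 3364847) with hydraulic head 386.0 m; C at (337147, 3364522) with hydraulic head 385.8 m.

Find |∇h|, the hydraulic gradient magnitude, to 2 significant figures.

0.00053

∂h/∂x = (386.0 − 385.9) / (337377 − 337147) = +0.0004348
∂h/∂y = (385.8 − 385.9) / (3364522 − 3364847) = +0.0003077
|∇h| = √(0.0004348² + 0.0003077²) = 0.0005327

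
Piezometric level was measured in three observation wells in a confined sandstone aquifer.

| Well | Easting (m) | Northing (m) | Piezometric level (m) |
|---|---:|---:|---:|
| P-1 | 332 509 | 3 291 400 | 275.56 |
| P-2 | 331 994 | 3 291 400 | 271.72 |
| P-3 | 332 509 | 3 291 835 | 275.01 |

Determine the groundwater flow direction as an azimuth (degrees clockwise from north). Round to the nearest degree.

280°

∂h/∂x = (271.72 − 275.56) / (331994 − 332509) = +0.007456
∂h/∂y = (275.01 − 275.56) / (3291835 − 3291400) = -0.001264
Flow direction (−∇h) has components (-0.007456 E, +0.001264 N).
Azimuth = atan2(E, N) = atan2(-0.007456, +0.001264) = 279.6° ≈ 280°.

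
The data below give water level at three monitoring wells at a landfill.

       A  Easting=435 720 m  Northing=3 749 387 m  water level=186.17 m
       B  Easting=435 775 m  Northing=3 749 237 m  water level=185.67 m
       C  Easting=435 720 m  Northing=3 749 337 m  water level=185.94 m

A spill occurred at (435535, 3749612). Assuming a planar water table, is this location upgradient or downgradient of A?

Differences from A: to B (Δx, Δy, Δh) = (55, -150, -0.50); to C = (0, -50, -0.23).
Solve a·Δx + b·Δy = Δh: det = 55·(-50) − 0·(-150) = -2750.
∂h/∂x = [(-0.50)·(-50) − (-0.23)·(-150)] / -2750 = +0.003455
∂h/∂y = [55·(-0.23) − 0·(-0.50)] / -2750 = +0.004600
Head at (435535, 3749612) = 186.17 + (+0.003455)·(-185) + (+0.004600)·(225) = 186.57 m.
That is higher than the 186.17 m at A, so the point is upgradient.

upgradient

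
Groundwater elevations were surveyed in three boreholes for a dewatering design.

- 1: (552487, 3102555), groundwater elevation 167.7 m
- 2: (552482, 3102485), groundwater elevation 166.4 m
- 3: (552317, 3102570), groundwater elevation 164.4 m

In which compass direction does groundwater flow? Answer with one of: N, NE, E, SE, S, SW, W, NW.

Three-point gradient (reference 1): Δ to 2 = (-5, -70, -1.3), Δ to 3 = (-170, 15, -3.3).
∂h/∂x = +0.02092, ∂h/∂y = +0.01708 (det = -11975).
Flow = −∇h = (-0.02092 east, -0.01708 north), which points southwest.

SW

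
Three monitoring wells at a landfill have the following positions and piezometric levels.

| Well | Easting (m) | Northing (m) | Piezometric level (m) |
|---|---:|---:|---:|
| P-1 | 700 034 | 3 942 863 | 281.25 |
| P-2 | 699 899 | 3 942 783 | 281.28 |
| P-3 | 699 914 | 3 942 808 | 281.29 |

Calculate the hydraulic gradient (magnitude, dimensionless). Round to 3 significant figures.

Differences from P-1: to P-2 (Δx, Δy, Δh) = (-135, -80, +0.03); to P-3 = (-120, -55, +0.04).
Solve a·Δx + b·Δy = Δh: det = (-135)·(-55) − (-120)·(-80) = -2175.
∂h/∂x = [(+0.03)·(-55) − (+0.04)·(-80)] / -2175 = -0.0007126
∂h/∂y = [(-135)·(+0.04) − (-120)·(+0.03)] / -2175 = +0.0008276
|∇h| = √(-0.0007126² + 0.0008276²) = 0.001092

0.00109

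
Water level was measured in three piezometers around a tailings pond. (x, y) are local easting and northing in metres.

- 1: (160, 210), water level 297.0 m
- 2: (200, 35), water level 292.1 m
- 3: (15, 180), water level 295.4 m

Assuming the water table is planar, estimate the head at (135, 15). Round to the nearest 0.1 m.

Taking 1 as reference: 2−1 = (40, -175, -4.9); 3−1 = (-145, -30, -1.6).
Determinant of the coordinate differences = 40·(-30) − (-145)·(-175) = -26575.
∂h/∂x = [(-4.9)·(-30) − (-1.6)·(-175)] / -26575 = +0.005005
∂h/∂y = [40·(-1.6) − (-145)·(-4.9)] / -26575 = +0.02914
h(135, 15) = 297.0 + (+0.005005)·(-25) + (+0.02914)·(-195) = 297.0 -0.125 -5.683 = 291.192 m.

291.2 m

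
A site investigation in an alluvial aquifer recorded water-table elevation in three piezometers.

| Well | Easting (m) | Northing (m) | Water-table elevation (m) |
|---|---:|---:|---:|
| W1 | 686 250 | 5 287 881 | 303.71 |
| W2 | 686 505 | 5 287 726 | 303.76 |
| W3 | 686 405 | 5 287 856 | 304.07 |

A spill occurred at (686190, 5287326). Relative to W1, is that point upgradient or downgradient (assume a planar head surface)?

Three-point gradient (reference W1): Δ to W2 = (255, -155, +0.05), Δ to W3 = (155, -25, +0.36).
∂h/∂x = +0.003091, ∂h/∂y = +0.004762 (det = 17650).
Head at (686190, 5287326) = 303.71 + (+0.003091)·(-60) + (+0.004762)·(-555) = 300.88 m.
That is lower than the 303.71 m at W1, so the point is downgradient.

downgradient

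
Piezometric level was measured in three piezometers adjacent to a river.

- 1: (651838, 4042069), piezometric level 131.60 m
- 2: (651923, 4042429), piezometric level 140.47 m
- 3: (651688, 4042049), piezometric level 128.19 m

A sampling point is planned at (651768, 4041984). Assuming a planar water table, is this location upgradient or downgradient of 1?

downgradient

Three-point gradient (reference 1): Δ to 2 = (85, 360, +8.87), Δ to 3 = (-150, -20, -3.41).
∂h/∂x = +0.02008, ∂h/∂y = +0.01990 (det = 52300).
Head at (651768, 4041984) = 131.60 + (+0.02008)·(-70) + (+0.01990)·(-85) = 128.50 m.
That is lower than the 131.60 m at 1, so the point is downgradient.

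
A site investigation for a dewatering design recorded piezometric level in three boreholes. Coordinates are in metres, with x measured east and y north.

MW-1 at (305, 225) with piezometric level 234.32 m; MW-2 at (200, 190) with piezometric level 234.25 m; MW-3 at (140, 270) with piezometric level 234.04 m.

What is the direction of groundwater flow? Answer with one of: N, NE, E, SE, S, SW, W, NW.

Taking MW-1 as reference: MW-2−MW-1 = (-105, -35, -0.07); MW-3−MW-1 = (-165, 45, -0.28).
Solve a·Δx + b·Δy = Δh: det = (-105)·45 − (-165)·(-35) = -10500.
∂h/∂x = [(-0.07)·45 − (-0.28)·(-35)] / -10500 = +0.001233
∂h/∂y = [(-105)·(-0.28) − (-165)·(-0.07)] / -10500 = -0.001700
Flow = −∇h = (-0.001233 east, +0.001700 north), which points northwest.

NW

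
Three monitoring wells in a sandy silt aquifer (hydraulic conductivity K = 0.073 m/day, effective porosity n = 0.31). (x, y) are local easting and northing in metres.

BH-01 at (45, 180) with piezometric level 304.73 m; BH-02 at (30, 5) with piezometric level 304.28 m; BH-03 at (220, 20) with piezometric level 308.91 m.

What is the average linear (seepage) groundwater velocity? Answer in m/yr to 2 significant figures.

With h = a·x + b·y + c and BH-01 as origin, the differences give:
  (-15)·a + (-175)·b = -0.45
  175·a + (-160)·b = +4.18
Eliminate b (×(-160) and ×(-175), subtract): 33025·a = 803.500 → a = ∂h/∂x = +0.02433
Back-substitute: b = ∂h/∂y = +0.0004860.
|∇h| = √(0.02433² + 0.0004860²) = 0.02433
Seepage velocity v = K·i/n = 0.073 × 0.02433 / 0.31 = 0.005729 m/day = 2.093 m/yr.

2.1 m/yr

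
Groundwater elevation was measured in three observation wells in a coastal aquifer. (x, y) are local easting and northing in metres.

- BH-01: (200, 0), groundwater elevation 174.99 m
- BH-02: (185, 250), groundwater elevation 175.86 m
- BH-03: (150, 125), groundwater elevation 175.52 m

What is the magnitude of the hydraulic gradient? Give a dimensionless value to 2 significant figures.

0.0040

With h = a·x + b·y + c and BH-01 as origin, the differences give:
  (-15)·a + 250·b = +0.87
  (-50)·a + 125·b = +0.53
Eliminate b (×125 and ×250, subtract): 10625·a = -23.750 → a = ∂h/∂x = -0.002235
Back-substitute: b = ∂h/∂y = +0.003346.
|∇h| = √(-0.002235² + 0.003346²) = 0.004024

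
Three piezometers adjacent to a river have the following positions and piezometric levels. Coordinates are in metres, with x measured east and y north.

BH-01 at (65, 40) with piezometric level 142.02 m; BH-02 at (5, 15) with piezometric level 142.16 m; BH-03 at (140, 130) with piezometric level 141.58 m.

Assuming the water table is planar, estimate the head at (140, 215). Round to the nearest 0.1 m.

141.2 m

With h = a·x + b·y + c and BH-01 as origin, the differences give:
  (-60)·a + (-25)·b = +0.14
  75·a + 90·b = -0.44
Eliminate b (×90 and ×(-25), subtract): -3525·a = 1.600 → a = ∂h/∂x = -0.0004539
Back-substitute: b = ∂h/∂y = -0.004511.
h(140, 215) = 142.02 + (-0.0004539)·(75) + (-0.004511)·(175) = 142.02 -0.034 -0.789 = 141.197 m.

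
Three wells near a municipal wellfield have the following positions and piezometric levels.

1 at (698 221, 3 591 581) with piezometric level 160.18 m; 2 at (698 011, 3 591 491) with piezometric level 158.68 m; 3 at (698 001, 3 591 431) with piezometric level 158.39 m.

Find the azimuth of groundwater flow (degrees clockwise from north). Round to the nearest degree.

234°

Differences from 1: to 2 (Δx, Δy, Δh) = (-210, -90, -1.50); to 3 = (-220, -150, -1.79).
Determinant of the coordinate differences = (-210)·(-150) − (-220)·(-90) = 11700.
∂h/∂x = [(-1.50)·(-150) − (-1.79)·(-90)] / 11700 = +0.005462
∂h/∂y = [(-210)·(-1.79) − (-220)·(-1.50)] / 11700 = +0.003923
Flow direction (−∇h) has components (-0.005462 E, -0.003923 N).
Azimuth = atan2(E, N) = atan2(-0.005462, -0.003923) = 234.3° ≈ 234°.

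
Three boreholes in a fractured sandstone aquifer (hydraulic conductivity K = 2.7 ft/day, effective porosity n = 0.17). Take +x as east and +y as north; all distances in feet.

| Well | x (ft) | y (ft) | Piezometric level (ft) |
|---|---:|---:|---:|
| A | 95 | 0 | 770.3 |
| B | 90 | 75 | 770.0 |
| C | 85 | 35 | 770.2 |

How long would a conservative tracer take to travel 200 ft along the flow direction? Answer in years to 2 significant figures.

With h = a·x + b·y + c and A as origin, the differences give:
  (-5)·a + 75·b = -0.3
  (-10)·a + 35·b = -0.1
Eliminate b (×35 and ×75, subtract): 575·a = -3.00 → a = ∂h/∂x = -0.005217
Back-substitute: b = ∂h/∂y = -0.004348.
|∇h| = √(-0.005217² + -0.004348²) = 0.006791
Seepage velocity v = K·i/n = 2.7 × 0.006791 / 0.17 = 0.1079 ft/day.
t = 200 / 0.1079 = 1854 days = 5.08 years.

5.1 years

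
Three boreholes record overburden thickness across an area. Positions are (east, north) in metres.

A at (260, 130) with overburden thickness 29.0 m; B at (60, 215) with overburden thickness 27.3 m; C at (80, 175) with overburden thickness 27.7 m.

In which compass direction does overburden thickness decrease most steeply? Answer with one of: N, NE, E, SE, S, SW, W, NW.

Differences from A: to B (Δx, Δy, Δh) = (-200, 85, -1.7); to C = (-180, 45, -1.3).
Solve a·Δx + b·Δy = Δd: det = (-200)·45 − (-180)·85 = 6300.
∂d/∂x = [(-1.7)·45 − (-1.3)·85] / 6300 = +0.005397
∂d/∂y = [(-200)·(-1.3) − (-180)·(-1.7)] / 6300 = -0.007302
Steepest decrease is along −∇f = (-0.005397 E, +0.007302 N) → northwest.

NW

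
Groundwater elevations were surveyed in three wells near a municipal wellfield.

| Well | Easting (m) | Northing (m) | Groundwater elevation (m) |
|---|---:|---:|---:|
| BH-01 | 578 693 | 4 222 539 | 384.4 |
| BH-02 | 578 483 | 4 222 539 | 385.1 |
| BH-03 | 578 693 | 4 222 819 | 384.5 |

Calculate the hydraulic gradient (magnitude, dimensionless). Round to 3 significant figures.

0.00335

∂h/∂x = (385.1 − 384.4) / (578483 − 578693) = -0.003333
∂h/∂y = (384.5 − 384.4) / (4222819 − 4222539) = +0.0003571
|∇h| = √(-0.003333² + 0.0003571²) = 0.003352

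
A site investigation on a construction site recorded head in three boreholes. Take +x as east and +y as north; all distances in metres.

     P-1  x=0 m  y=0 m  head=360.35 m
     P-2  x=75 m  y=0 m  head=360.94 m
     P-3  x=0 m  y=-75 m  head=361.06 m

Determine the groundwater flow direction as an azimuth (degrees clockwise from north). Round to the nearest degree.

320°

∂h/∂x = (360.94 − 360.35) / (75 − 0) = +0.007867
∂h/∂y = (361.06 − 360.35) / (-75 − 0) = -0.009467
Flow direction (−∇h) has components (-0.007867 E, +0.009467 N).
Azimuth = atan2(E, N) = atan2(-0.007867, +0.009467) = 320.3° ≈ 320°.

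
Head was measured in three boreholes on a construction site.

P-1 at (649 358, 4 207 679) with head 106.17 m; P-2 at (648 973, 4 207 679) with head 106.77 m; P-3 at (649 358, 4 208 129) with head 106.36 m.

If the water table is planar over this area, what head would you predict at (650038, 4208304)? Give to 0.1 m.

105.4 m

∂h/∂x = (106.77 − 106.17) / (648973 − 649358) = -0.001558
∂h/∂y = (106.36 − 106.17) / (4208129 − 4207679) = +0.0004222
h(650038, 4208304) = 106.17 + (-0.001558)·(680) + (+0.0004222)·(625) = 106.17 -1.060 +0.264 = 105.374 m.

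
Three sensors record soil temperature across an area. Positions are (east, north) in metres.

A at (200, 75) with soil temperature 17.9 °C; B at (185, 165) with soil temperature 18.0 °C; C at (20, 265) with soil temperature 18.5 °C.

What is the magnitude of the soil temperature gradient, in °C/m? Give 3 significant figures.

0.00271 °C/m

Taking A as reference: B−A = (-15, 90, +0.1); C−A = (-180, 190, +0.6).
Solve a·Δx + b·Δy = ΔT: det = (-15)·190 − (-180)·90 = 13350.
∂T/∂x = [(+0.1)·190 − (+0.6)·90] / 13350 = -0.002622
∂T/∂y = [(-15)·(+0.6) − (-180)·(+0.1)] / 13350 = +0.0006742
|∇f| = √(-0.002622² + 0.0006742²) = 0.002707 °C/m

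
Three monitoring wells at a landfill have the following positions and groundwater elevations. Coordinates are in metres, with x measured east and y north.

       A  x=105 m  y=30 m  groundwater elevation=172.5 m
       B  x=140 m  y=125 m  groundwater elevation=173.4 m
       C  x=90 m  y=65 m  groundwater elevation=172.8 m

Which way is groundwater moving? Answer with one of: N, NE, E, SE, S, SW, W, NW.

S

Taking A as reference: B−A = (35, 95, +0.9); C−A = (-15, 35, +0.3).
Determinant of the coordinate differences = 35·35 − (-15)·95 = 2650.
∂h/∂x = [(+0.9)·35 − (+0.3)·95] / 2650 = +0.001132
∂h/∂y = [35·(+0.3) − (-15)·(+0.9)] / 2650 = +0.009057
Flow = −∇h = (-0.001132 east, -0.009057 north), which points south.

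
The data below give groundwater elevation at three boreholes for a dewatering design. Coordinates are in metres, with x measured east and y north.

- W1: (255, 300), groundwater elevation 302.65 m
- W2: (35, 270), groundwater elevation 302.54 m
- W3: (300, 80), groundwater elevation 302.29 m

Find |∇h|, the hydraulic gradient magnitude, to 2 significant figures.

0.0017

Differences from W1: to W2 (Δx, Δy, Δh) = (-220, -30, -0.11); to W3 = (45, -220, -0.36).
Determinant of the coordinate differences = (-220)·(-220) − 45·(-30) = 49750.
∂h/∂x = [(-0.11)·(-220) − (-0.36)·(-30)] / 49750 = +0.0002693
∂h/∂y = [(-220)·(-0.36) − 45·(-0.11)] / 49750 = +0.001691
|∇h| = √(0.0002693² + 0.001691²) = 0.001712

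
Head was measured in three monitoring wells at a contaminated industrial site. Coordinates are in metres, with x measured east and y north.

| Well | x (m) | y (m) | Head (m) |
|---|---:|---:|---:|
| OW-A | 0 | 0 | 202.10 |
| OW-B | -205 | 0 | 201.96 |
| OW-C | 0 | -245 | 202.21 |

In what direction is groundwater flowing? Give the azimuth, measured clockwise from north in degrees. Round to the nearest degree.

303°

∂h/∂x = (201.96 − 202.10) / (-205 − 0) = +0.0006829
∂h/∂y = (202.21 − 202.10) / (-245 − 0) = -0.0004490
Flow direction (−∇h) has components (-0.0006829 E, +0.0004490 N).
Azimuth = atan2(E, N) = atan2(-0.0006829, +0.0004490) = 303.3° ≈ 303°.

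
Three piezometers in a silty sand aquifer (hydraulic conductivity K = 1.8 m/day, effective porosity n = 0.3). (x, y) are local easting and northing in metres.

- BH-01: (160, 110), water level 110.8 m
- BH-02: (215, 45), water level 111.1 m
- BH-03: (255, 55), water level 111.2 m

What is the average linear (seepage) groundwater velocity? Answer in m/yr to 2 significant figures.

8.0 m/yr

With h = a·x + b·y + c and BH-01 as origin, the differences give:
  55·a + (-65)·b = +0.3
  95·a + (-55)·b = +0.4
Eliminate b (×(-55) and ×(-65), subtract): 3150·a = 9.50 → a = ∂h/∂x = +0.003016
Back-substitute: b = ∂h/∂y = -0.002063.
|∇h| = √(0.003016² + -0.002063²) = 0.003654
Seepage velocity v = K·i/n = 1.8 × 0.003654 / 0.3 = 0.02192 m/day = 8.006 m/yr.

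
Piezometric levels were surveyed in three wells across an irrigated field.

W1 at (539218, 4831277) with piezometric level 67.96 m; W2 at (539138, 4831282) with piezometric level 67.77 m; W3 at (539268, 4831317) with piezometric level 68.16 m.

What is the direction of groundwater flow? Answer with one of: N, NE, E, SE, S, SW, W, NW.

SW

Taking W1 as reference: W2−W1 = (-80, 5, -0.19); W3−W1 = (50, 40, +0.20).
Determinant of the coordinate differences = (-80)·40 − 50·5 = -3450.
∂h/∂x = [(-0.19)·40 − (+0.20)·5] / -3450 = +0.002493
∂h/∂y = [(-80)·(+0.20) − 50·(-0.19)] / -3450 = +0.001884
Flow = −∇h = (-0.002493 east, -0.001884 north), which points southwest.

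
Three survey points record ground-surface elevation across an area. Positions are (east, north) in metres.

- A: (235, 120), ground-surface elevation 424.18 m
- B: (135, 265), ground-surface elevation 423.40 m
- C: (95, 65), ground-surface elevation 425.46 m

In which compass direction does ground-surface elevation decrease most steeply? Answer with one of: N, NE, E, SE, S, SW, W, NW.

NE

Taking A as reference: B−A = (-100, 145, -0.78); C−A = (-140, -55, +1.28).
Solve a·Δx + b·Δy = Δz: det = (-100)·(-55) − (-140)·145 = 25800.
∂z/∂x = [(-0.78)·(-55) − (+1.28)·145] / 25800 = -0.005531
∂z/∂y = [(-100)·(+1.28) − (-140)·(-0.78)] / 25800 = -0.009194
Steepest decrease is along −∇f = (+0.005531 E, +0.009194 N) → northeast.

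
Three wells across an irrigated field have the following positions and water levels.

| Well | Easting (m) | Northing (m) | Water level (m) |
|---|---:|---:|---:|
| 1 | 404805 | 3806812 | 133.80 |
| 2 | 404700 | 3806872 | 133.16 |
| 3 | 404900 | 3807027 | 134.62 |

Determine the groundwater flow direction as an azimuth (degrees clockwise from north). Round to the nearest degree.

262°

With h = a·x + b·y + c and 1 as origin, the differences give:
  (-105)·a + 60·b = -0.64
  95·a + 215·b = +0.82
Eliminate b (×215 and ×60, subtract): -28275·a = -186.800 → a = ∂h/∂x = +0.006607
Back-substitute: b = ∂h/∂y = +0.0008948.
Flow direction (−∇h) has components (-0.006607 E, -0.0008948 N).
Azimuth = atan2(E, N) = atan2(-0.006607, -0.0008948) = 262.3° ≈ 262°.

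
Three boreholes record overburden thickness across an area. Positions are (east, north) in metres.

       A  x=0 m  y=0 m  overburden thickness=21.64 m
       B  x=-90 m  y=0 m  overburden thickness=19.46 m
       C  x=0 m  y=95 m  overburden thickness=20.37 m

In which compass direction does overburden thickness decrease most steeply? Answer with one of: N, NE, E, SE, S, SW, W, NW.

NW

∂d/∂x = (19.46 − 21.64) / (-90 − 0) = +0.02422
∂d/∂y = (20.37 − 21.64) / (95 − 0) = -0.01337
Steepest decrease is along −∇f = (-0.02422 E, +0.01337 N) → northwest.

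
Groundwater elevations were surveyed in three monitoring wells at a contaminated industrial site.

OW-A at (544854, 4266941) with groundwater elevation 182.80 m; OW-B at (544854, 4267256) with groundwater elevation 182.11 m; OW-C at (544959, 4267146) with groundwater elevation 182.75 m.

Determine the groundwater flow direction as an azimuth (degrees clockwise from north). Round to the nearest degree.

Taking OW-A as reference: OW-B−OW-A = (0, 315, -0.69); OW-C−OW-A = (105, 205, -0.05).
Solve a·Δx + b·Δy = Δh: det = 0·205 − 105·315 = -33075.
∂h/∂x = [(-0.69)·205 − (-0.05)·315] / -33075 = +0.003800
∂h/∂y = [0·(-0.05) − 105·(-0.69)] / -33075 = -0.002190
Flow direction (−∇h) has components (-0.003800 E, +0.002190 N).
Azimuth = atan2(E, N) = atan2(-0.003800, +0.002190) = 300.0° ≈ 300°.

300°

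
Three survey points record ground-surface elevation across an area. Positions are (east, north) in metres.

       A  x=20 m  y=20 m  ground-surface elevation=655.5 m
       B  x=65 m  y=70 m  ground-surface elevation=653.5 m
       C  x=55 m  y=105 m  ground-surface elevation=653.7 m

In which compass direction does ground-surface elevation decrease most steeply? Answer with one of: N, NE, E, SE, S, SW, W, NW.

Taking A as reference: B−A = (45, 50, -2.0); C−A = (35, 85, -1.8).
Solve a·Δx + b·Δy = Δz: det = 45·85 − 35·50 = 2075.
∂z/∂x = [(-2.0)·85 − (-1.8)·50] / 2075 = -0.03855
∂z/∂y = [45·(-1.8) − 35·(-2.0)] / 2075 = -0.005301
Steepest decrease is along −∇f = (+0.03855 E, +0.005301 N) → east.

E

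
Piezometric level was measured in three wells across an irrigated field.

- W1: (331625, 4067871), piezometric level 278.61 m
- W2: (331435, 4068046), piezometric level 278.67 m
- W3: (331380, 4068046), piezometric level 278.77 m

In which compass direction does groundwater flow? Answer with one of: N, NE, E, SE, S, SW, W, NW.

NE

With h = a·x + b·y + c and W1 as origin, the differences give:
  (-190)·a + 175·b = +0.06
  (-245)·a + 175·b = +0.16
Eliminate b (×175 and ×175, subtract): 9625·a = -17.500 → a = ∂h/∂x = -0.001818
Back-substitute: b = ∂h/∂y = -0.001631.
Flow = −∇h = (+0.001818 east, +0.001631 north), which points northeast.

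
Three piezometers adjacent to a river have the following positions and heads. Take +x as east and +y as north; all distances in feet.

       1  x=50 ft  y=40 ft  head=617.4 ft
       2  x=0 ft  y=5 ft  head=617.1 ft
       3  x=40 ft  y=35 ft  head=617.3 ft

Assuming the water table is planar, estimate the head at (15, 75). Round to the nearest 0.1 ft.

Taking 1 as reference: 2−1 = (-50, -35, -0.3); 3−1 = (-10, -5, -0.1).
Solve a·Δx + b·Δy = Δh: det = (-50)·(-5) − (-10)·(-35) = -100.
∂h/∂x = [(-0.3)·(-5) − (-0.1)·(-35)] / -100 = +0.02000
∂h/∂y = [(-50)·(-0.1) − (-10)·(-0.3)] / -100 = -0.02000
h(15, 75) = 617.4 + (+0.02000)·(-35) + (-0.02000)·(35) = 617.4 -0.700 -0.700 = 616.000 ft.

616.0 ft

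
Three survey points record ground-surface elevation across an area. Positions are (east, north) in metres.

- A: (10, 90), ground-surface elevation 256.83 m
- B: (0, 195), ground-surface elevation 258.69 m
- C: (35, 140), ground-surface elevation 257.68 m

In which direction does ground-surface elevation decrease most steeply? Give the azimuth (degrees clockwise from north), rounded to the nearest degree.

176°

Taking A as reference: B−A = (-10, 105, +1.86); C−A = (25, 50, +0.85).
Determinant of the coordinate differences = (-10)·50 − 25·105 = -3125.
∂z/∂x = [(+1.86)·50 − (+0.85)·105] / -3125 = -0.001200
∂z/∂y = [(-10)·(+0.85) − 25·(+1.86)] / -3125 = +0.01760
Steepest decrease is along −∇f: components (+0.001200 E, -0.01760 N).
Azimuth = atan2(+0.001200, -0.01760) = 176.1° ≈ 176°.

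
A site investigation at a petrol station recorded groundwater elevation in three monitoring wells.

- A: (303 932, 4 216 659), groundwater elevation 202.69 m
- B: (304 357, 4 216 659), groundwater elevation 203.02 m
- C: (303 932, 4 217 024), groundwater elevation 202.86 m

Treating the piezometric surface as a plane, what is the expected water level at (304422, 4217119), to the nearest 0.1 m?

∂h/∂x = (203.02 − 202.69) / (304357 − 303932) = +0.0007765
∂h/∂y = (202.86 − 202.69) / (4217024 − 4216659) = +0.0004658
h(304422, 4217119) = 202.69 + (+0.0007765)·(490) + (+0.0004658)·(460) = 202.69 +0.380 +0.214 = 203.285 m.

203.3 m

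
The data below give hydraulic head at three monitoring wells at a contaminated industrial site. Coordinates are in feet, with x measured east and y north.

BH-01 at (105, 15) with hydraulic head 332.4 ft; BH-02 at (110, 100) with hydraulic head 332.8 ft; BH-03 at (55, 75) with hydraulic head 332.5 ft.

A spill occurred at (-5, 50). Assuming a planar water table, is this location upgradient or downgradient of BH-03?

Taking BH-01 as reference: BH-02−BH-01 = (5, 85, +0.4); BH-03−BH-01 = (-50, 60, +0.1).
Determinant of the coordinate differences = 5·60 − (-50)·85 = 4550.
∂h/∂x = [(+0.4)·60 − (+0.1)·85] / 4550 = +0.003407
∂h/∂y = [5·(+0.1) − (-50)·(+0.4)] / 4550 = +0.004505
Head at (-5, 50) = 332.4 + (+0.003407)·(-110) + (+0.004505)·(35) = 332.18 ft.
That is lower than the 332.5 ft at BH-03, so the point is downgradient.

downgradient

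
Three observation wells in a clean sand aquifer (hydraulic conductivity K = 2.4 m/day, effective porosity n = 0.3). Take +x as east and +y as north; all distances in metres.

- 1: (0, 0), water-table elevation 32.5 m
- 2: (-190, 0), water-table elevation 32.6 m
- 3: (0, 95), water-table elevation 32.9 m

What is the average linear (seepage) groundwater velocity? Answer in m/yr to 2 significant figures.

12 m/yr

∂h/∂x = (32.6 − 32.5) / (-190 − 0) = -0.0005263
∂h/∂y = (32.9 − 32.5) / (95 − 0) = +0.004211
|∇h| = √(-0.0005263² + 0.004211²) = 0.004244
Seepage velocity v = K·i/n = 2.4 × 0.004244 / 0.3 = 0.03395 m/day = 12.4 m/yr.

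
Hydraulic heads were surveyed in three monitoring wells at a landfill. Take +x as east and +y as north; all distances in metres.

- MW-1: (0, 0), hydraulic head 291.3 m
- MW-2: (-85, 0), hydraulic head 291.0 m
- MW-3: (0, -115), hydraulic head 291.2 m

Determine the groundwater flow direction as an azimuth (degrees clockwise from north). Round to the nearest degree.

∂h/∂x = (291.0 − 291.3) / (-85 − 0) = +0.003529
∂h/∂y = (291.2 − 291.3) / (-115 − 0) = +0.0008696
Flow direction (−∇h) has components (-0.003529 E, -0.0008696 N).
Azimuth = atan2(E, N) = atan2(-0.003529, -0.0008696) = 256.2° ≈ 256°.

256°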